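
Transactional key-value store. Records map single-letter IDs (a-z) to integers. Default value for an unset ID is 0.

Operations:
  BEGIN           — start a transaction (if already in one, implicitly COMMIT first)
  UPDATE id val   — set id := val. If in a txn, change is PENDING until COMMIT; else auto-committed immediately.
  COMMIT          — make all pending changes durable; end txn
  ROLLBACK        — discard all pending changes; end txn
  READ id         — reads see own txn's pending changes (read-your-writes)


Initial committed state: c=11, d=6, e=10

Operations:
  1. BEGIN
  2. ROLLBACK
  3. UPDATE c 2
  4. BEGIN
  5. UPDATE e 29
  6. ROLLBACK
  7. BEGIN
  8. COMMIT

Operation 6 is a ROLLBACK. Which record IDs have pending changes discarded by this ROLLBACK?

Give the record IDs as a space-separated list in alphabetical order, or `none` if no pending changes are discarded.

Initial committed: {c=11, d=6, e=10}
Op 1: BEGIN: in_txn=True, pending={}
Op 2: ROLLBACK: discarded pending []; in_txn=False
Op 3: UPDATE c=2 (auto-commit; committed c=2)
Op 4: BEGIN: in_txn=True, pending={}
Op 5: UPDATE e=29 (pending; pending now {e=29})
Op 6: ROLLBACK: discarded pending ['e']; in_txn=False
Op 7: BEGIN: in_txn=True, pending={}
Op 8: COMMIT: merged [] into committed; committed now {c=2, d=6, e=10}
ROLLBACK at op 6 discards: ['e']

Answer: e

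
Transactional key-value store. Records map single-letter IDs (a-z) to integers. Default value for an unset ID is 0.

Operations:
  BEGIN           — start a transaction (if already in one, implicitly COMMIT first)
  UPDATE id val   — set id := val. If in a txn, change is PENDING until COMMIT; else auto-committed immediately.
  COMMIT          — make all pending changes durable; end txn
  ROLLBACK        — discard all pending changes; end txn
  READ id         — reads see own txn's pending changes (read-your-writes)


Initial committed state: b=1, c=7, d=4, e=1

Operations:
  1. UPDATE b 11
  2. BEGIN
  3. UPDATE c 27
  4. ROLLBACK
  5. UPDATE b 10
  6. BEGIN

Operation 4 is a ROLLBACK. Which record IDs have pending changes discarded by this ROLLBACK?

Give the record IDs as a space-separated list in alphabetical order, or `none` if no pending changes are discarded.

Initial committed: {b=1, c=7, d=4, e=1}
Op 1: UPDATE b=11 (auto-commit; committed b=11)
Op 2: BEGIN: in_txn=True, pending={}
Op 3: UPDATE c=27 (pending; pending now {c=27})
Op 4: ROLLBACK: discarded pending ['c']; in_txn=False
Op 5: UPDATE b=10 (auto-commit; committed b=10)
Op 6: BEGIN: in_txn=True, pending={}
ROLLBACK at op 4 discards: ['c']

Answer: c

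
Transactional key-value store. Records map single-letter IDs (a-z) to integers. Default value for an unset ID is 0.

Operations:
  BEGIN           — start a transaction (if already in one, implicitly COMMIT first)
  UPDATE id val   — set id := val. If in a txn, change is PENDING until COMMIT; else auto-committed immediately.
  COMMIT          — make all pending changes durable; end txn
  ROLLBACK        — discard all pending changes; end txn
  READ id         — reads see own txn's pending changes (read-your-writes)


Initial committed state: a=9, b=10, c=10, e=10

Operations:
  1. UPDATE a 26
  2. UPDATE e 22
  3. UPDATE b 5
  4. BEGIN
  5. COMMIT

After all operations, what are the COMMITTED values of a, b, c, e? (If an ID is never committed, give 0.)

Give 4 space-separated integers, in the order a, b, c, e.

Initial committed: {a=9, b=10, c=10, e=10}
Op 1: UPDATE a=26 (auto-commit; committed a=26)
Op 2: UPDATE e=22 (auto-commit; committed e=22)
Op 3: UPDATE b=5 (auto-commit; committed b=5)
Op 4: BEGIN: in_txn=True, pending={}
Op 5: COMMIT: merged [] into committed; committed now {a=26, b=5, c=10, e=22}
Final committed: {a=26, b=5, c=10, e=22}

Answer: 26 5 10 22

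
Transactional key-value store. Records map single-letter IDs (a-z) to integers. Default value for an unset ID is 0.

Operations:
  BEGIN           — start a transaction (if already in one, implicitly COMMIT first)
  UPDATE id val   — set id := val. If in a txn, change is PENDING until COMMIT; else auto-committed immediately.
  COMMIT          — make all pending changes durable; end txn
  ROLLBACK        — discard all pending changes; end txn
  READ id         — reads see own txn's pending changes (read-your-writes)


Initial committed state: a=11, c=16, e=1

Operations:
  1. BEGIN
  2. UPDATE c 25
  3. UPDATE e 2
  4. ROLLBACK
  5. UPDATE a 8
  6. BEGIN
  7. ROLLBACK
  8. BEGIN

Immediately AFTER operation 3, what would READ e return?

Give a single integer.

Initial committed: {a=11, c=16, e=1}
Op 1: BEGIN: in_txn=True, pending={}
Op 2: UPDATE c=25 (pending; pending now {c=25})
Op 3: UPDATE e=2 (pending; pending now {c=25, e=2})
After op 3: visible(e) = 2 (pending={c=25, e=2}, committed={a=11, c=16, e=1})

Answer: 2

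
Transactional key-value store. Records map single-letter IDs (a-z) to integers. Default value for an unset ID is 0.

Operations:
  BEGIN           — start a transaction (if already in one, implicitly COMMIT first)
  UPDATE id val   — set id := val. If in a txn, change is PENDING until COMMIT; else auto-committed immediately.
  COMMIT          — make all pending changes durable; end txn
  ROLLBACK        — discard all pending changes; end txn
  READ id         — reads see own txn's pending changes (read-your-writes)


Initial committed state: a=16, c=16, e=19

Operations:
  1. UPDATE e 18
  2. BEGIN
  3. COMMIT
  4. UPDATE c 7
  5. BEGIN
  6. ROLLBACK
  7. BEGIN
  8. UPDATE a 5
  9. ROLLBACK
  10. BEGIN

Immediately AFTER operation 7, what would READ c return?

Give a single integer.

Initial committed: {a=16, c=16, e=19}
Op 1: UPDATE e=18 (auto-commit; committed e=18)
Op 2: BEGIN: in_txn=True, pending={}
Op 3: COMMIT: merged [] into committed; committed now {a=16, c=16, e=18}
Op 4: UPDATE c=7 (auto-commit; committed c=7)
Op 5: BEGIN: in_txn=True, pending={}
Op 6: ROLLBACK: discarded pending []; in_txn=False
Op 7: BEGIN: in_txn=True, pending={}
After op 7: visible(c) = 7 (pending={}, committed={a=16, c=7, e=18})

Answer: 7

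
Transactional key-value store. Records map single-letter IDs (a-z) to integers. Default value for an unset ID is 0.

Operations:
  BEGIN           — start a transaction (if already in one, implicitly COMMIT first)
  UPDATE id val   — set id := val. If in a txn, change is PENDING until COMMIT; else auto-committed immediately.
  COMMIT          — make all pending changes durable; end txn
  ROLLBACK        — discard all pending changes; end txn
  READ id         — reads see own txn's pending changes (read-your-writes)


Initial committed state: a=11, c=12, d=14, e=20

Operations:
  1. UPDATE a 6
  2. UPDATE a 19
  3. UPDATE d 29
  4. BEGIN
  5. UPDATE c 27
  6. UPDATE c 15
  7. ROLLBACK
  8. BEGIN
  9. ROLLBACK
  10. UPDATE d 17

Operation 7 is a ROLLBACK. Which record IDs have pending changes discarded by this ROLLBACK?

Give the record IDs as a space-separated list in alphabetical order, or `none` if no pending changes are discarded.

Answer: c

Derivation:
Initial committed: {a=11, c=12, d=14, e=20}
Op 1: UPDATE a=6 (auto-commit; committed a=6)
Op 2: UPDATE a=19 (auto-commit; committed a=19)
Op 3: UPDATE d=29 (auto-commit; committed d=29)
Op 4: BEGIN: in_txn=True, pending={}
Op 5: UPDATE c=27 (pending; pending now {c=27})
Op 6: UPDATE c=15 (pending; pending now {c=15})
Op 7: ROLLBACK: discarded pending ['c']; in_txn=False
Op 8: BEGIN: in_txn=True, pending={}
Op 9: ROLLBACK: discarded pending []; in_txn=False
Op 10: UPDATE d=17 (auto-commit; committed d=17)
ROLLBACK at op 7 discards: ['c']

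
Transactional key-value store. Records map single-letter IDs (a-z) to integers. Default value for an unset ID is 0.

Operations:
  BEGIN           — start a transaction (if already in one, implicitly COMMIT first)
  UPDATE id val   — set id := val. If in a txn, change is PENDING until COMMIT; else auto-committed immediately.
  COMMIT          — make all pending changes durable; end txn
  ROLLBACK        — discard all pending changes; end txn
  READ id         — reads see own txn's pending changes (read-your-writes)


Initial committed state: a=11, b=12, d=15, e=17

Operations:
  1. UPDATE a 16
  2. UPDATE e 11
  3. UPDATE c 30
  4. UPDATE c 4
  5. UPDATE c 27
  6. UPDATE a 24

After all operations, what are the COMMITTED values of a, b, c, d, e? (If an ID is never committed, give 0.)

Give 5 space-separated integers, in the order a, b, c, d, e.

Initial committed: {a=11, b=12, d=15, e=17}
Op 1: UPDATE a=16 (auto-commit; committed a=16)
Op 2: UPDATE e=11 (auto-commit; committed e=11)
Op 3: UPDATE c=30 (auto-commit; committed c=30)
Op 4: UPDATE c=4 (auto-commit; committed c=4)
Op 5: UPDATE c=27 (auto-commit; committed c=27)
Op 6: UPDATE a=24 (auto-commit; committed a=24)
Final committed: {a=24, b=12, c=27, d=15, e=11}

Answer: 24 12 27 15 11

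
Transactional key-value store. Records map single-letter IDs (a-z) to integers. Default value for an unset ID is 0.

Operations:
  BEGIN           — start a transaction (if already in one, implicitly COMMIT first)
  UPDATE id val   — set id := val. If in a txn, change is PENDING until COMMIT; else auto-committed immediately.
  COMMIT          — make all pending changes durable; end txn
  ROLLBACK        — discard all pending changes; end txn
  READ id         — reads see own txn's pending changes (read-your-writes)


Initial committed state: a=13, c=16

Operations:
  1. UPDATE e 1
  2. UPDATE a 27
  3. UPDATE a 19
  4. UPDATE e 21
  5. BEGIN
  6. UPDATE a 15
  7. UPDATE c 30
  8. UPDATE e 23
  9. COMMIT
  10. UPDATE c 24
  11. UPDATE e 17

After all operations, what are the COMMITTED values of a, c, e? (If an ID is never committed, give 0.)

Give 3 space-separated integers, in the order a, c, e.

Answer: 15 24 17

Derivation:
Initial committed: {a=13, c=16}
Op 1: UPDATE e=1 (auto-commit; committed e=1)
Op 2: UPDATE a=27 (auto-commit; committed a=27)
Op 3: UPDATE a=19 (auto-commit; committed a=19)
Op 4: UPDATE e=21 (auto-commit; committed e=21)
Op 5: BEGIN: in_txn=True, pending={}
Op 6: UPDATE a=15 (pending; pending now {a=15})
Op 7: UPDATE c=30 (pending; pending now {a=15, c=30})
Op 8: UPDATE e=23 (pending; pending now {a=15, c=30, e=23})
Op 9: COMMIT: merged ['a', 'c', 'e'] into committed; committed now {a=15, c=30, e=23}
Op 10: UPDATE c=24 (auto-commit; committed c=24)
Op 11: UPDATE e=17 (auto-commit; committed e=17)
Final committed: {a=15, c=24, e=17}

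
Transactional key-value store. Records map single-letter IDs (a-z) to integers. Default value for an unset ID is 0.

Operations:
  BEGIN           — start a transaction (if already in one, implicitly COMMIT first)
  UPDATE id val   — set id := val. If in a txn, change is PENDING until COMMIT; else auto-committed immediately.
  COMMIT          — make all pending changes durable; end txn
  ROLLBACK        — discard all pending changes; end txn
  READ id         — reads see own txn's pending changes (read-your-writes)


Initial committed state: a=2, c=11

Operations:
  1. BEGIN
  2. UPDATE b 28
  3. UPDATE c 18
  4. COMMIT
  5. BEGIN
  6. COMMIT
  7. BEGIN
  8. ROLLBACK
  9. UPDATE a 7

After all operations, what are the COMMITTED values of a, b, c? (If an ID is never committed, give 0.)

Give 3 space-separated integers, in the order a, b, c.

Answer: 7 28 18

Derivation:
Initial committed: {a=2, c=11}
Op 1: BEGIN: in_txn=True, pending={}
Op 2: UPDATE b=28 (pending; pending now {b=28})
Op 3: UPDATE c=18 (pending; pending now {b=28, c=18})
Op 4: COMMIT: merged ['b', 'c'] into committed; committed now {a=2, b=28, c=18}
Op 5: BEGIN: in_txn=True, pending={}
Op 6: COMMIT: merged [] into committed; committed now {a=2, b=28, c=18}
Op 7: BEGIN: in_txn=True, pending={}
Op 8: ROLLBACK: discarded pending []; in_txn=False
Op 9: UPDATE a=7 (auto-commit; committed a=7)
Final committed: {a=7, b=28, c=18}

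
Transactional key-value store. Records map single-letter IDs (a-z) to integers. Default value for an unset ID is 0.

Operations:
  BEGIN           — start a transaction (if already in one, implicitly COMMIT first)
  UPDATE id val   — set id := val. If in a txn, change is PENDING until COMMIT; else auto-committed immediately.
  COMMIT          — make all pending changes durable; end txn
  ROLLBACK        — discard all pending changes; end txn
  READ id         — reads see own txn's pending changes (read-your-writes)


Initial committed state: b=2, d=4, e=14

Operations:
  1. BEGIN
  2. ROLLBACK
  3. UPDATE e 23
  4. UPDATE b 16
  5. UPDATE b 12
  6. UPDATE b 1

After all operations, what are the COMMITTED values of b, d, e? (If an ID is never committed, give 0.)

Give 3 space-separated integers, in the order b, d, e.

Answer: 1 4 23

Derivation:
Initial committed: {b=2, d=4, e=14}
Op 1: BEGIN: in_txn=True, pending={}
Op 2: ROLLBACK: discarded pending []; in_txn=False
Op 3: UPDATE e=23 (auto-commit; committed e=23)
Op 4: UPDATE b=16 (auto-commit; committed b=16)
Op 5: UPDATE b=12 (auto-commit; committed b=12)
Op 6: UPDATE b=1 (auto-commit; committed b=1)
Final committed: {b=1, d=4, e=23}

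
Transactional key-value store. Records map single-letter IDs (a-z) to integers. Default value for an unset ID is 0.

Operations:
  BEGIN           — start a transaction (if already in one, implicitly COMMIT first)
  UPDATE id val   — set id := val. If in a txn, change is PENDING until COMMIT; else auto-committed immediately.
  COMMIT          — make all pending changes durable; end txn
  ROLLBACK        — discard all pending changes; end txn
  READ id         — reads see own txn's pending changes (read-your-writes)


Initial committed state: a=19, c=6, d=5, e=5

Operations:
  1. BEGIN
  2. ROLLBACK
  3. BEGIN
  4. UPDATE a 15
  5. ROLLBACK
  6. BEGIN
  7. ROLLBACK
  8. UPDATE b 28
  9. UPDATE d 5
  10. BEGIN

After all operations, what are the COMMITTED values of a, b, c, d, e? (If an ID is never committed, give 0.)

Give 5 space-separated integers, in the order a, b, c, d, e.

Answer: 19 28 6 5 5

Derivation:
Initial committed: {a=19, c=6, d=5, e=5}
Op 1: BEGIN: in_txn=True, pending={}
Op 2: ROLLBACK: discarded pending []; in_txn=False
Op 3: BEGIN: in_txn=True, pending={}
Op 4: UPDATE a=15 (pending; pending now {a=15})
Op 5: ROLLBACK: discarded pending ['a']; in_txn=False
Op 6: BEGIN: in_txn=True, pending={}
Op 7: ROLLBACK: discarded pending []; in_txn=False
Op 8: UPDATE b=28 (auto-commit; committed b=28)
Op 9: UPDATE d=5 (auto-commit; committed d=5)
Op 10: BEGIN: in_txn=True, pending={}
Final committed: {a=19, b=28, c=6, d=5, e=5}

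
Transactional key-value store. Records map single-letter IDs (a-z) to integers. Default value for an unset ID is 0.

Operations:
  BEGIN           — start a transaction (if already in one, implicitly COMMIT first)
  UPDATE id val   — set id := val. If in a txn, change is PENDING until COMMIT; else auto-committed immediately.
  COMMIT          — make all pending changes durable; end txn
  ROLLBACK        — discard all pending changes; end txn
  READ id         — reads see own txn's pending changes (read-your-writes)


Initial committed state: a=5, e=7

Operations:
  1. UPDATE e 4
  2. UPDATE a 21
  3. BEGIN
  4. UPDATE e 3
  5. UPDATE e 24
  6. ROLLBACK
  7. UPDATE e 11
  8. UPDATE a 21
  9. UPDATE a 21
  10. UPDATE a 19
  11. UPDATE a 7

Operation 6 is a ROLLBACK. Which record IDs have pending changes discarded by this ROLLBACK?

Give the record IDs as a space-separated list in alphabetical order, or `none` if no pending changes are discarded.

Answer: e

Derivation:
Initial committed: {a=5, e=7}
Op 1: UPDATE e=4 (auto-commit; committed e=4)
Op 2: UPDATE a=21 (auto-commit; committed a=21)
Op 3: BEGIN: in_txn=True, pending={}
Op 4: UPDATE e=3 (pending; pending now {e=3})
Op 5: UPDATE e=24 (pending; pending now {e=24})
Op 6: ROLLBACK: discarded pending ['e']; in_txn=False
Op 7: UPDATE e=11 (auto-commit; committed e=11)
Op 8: UPDATE a=21 (auto-commit; committed a=21)
Op 9: UPDATE a=21 (auto-commit; committed a=21)
Op 10: UPDATE a=19 (auto-commit; committed a=19)
Op 11: UPDATE a=7 (auto-commit; committed a=7)
ROLLBACK at op 6 discards: ['e']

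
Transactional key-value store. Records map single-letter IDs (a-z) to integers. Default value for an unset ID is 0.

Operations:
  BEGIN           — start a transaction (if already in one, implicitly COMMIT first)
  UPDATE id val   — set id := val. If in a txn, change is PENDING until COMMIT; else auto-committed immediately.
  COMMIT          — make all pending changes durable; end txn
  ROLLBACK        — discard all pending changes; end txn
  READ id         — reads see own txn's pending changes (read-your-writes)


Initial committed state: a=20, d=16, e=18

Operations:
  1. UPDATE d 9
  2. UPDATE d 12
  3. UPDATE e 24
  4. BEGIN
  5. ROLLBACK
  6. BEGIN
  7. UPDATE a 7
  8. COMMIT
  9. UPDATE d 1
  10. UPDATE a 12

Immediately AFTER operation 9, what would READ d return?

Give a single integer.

Answer: 1

Derivation:
Initial committed: {a=20, d=16, e=18}
Op 1: UPDATE d=9 (auto-commit; committed d=9)
Op 2: UPDATE d=12 (auto-commit; committed d=12)
Op 3: UPDATE e=24 (auto-commit; committed e=24)
Op 4: BEGIN: in_txn=True, pending={}
Op 5: ROLLBACK: discarded pending []; in_txn=False
Op 6: BEGIN: in_txn=True, pending={}
Op 7: UPDATE a=7 (pending; pending now {a=7})
Op 8: COMMIT: merged ['a'] into committed; committed now {a=7, d=12, e=24}
Op 9: UPDATE d=1 (auto-commit; committed d=1)
After op 9: visible(d) = 1 (pending={}, committed={a=7, d=1, e=24})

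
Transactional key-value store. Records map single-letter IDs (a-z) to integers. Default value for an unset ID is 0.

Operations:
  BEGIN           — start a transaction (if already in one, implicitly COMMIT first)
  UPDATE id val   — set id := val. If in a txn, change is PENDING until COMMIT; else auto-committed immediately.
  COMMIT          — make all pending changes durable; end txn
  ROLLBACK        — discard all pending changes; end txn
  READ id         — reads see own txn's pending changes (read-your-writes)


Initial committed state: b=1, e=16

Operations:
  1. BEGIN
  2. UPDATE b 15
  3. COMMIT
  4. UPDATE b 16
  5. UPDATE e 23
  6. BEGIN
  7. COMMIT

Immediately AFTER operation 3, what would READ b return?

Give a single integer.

Initial committed: {b=1, e=16}
Op 1: BEGIN: in_txn=True, pending={}
Op 2: UPDATE b=15 (pending; pending now {b=15})
Op 3: COMMIT: merged ['b'] into committed; committed now {b=15, e=16}
After op 3: visible(b) = 15 (pending={}, committed={b=15, e=16})

Answer: 15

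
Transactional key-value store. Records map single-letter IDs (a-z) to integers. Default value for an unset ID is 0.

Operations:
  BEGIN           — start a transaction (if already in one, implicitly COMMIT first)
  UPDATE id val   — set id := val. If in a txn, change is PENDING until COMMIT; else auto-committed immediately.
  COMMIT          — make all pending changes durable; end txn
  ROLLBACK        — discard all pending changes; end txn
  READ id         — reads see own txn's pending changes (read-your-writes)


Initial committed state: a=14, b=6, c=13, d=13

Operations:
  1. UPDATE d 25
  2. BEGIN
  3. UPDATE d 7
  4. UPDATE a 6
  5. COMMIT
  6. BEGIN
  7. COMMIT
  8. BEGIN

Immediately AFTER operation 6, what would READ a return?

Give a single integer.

Initial committed: {a=14, b=6, c=13, d=13}
Op 1: UPDATE d=25 (auto-commit; committed d=25)
Op 2: BEGIN: in_txn=True, pending={}
Op 3: UPDATE d=7 (pending; pending now {d=7})
Op 4: UPDATE a=6 (pending; pending now {a=6, d=7})
Op 5: COMMIT: merged ['a', 'd'] into committed; committed now {a=6, b=6, c=13, d=7}
Op 6: BEGIN: in_txn=True, pending={}
After op 6: visible(a) = 6 (pending={}, committed={a=6, b=6, c=13, d=7})

Answer: 6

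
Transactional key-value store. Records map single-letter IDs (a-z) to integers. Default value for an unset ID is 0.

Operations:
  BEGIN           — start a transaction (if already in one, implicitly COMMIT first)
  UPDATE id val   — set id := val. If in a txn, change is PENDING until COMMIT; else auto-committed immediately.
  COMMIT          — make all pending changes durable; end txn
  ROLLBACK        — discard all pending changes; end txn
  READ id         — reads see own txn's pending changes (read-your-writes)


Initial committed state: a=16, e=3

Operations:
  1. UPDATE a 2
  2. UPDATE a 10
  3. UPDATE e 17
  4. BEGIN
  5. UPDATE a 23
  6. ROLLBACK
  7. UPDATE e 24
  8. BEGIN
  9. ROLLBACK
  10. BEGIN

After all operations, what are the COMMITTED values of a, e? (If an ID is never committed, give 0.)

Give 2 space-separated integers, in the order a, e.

Answer: 10 24

Derivation:
Initial committed: {a=16, e=3}
Op 1: UPDATE a=2 (auto-commit; committed a=2)
Op 2: UPDATE a=10 (auto-commit; committed a=10)
Op 3: UPDATE e=17 (auto-commit; committed e=17)
Op 4: BEGIN: in_txn=True, pending={}
Op 5: UPDATE a=23 (pending; pending now {a=23})
Op 6: ROLLBACK: discarded pending ['a']; in_txn=False
Op 7: UPDATE e=24 (auto-commit; committed e=24)
Op 8: BEGIN: in_txn=True, pending={}
Op 9: ROLLBACK: discarded pending []; in_txn=False
Op 10: BEGIN: in_txn=True, pending={}
Final committed: {a=10, e=24}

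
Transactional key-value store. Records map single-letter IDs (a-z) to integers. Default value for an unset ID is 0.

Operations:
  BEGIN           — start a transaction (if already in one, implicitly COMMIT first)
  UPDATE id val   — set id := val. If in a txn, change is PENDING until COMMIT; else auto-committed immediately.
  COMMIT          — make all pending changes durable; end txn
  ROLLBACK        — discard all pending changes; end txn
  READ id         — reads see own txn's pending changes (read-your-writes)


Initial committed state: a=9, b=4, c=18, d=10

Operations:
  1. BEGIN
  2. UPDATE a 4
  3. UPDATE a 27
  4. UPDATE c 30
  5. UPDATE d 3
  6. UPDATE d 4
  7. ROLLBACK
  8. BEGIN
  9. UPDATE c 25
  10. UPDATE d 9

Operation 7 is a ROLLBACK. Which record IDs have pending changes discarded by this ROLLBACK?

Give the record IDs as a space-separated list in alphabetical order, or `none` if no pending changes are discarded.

Answer: a c d

Derivation:
Initial committed: {a=9, b=4, c=18, d=10}
Op 1: BEGIN: in_txn=True, pending={}
Op 2: UPDATE a=4 (pending; pending now {a=4})
Op 3: UPDATE a=27 (pending; pending now {a=27})
Op 4: UPDATE c=30 (pending; pending now {a=27, c=30})
Op 5: UPDATE d=3 (pending; pending now {a=27, c=30, d=3})
Op 6: UPDATE d=4 (pending; pending now {a=27, c=30, d=4})
Op 7: ROLLBACK: discarded pending ['a', 'c', 'd']; in_txn=False
Op 8: BEGIN: in_txn=True, pending={}
Op 9: UPDATE c=25 (pending; pending now {c=25})
Op 10: UPDATE d=9 (pending; pending now {c=25, d=9})
ROLLBACK at op 7 discards: ['a', 'c', 'd']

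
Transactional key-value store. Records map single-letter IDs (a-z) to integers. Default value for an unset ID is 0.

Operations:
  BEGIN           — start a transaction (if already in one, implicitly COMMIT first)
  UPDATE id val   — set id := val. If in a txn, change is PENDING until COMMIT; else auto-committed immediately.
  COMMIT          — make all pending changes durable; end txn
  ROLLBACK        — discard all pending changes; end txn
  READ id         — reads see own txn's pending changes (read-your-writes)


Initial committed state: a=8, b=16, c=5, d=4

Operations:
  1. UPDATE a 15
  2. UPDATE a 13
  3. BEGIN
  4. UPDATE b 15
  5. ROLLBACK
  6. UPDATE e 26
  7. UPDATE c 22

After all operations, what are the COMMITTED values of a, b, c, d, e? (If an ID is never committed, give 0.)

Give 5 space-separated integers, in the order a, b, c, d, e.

Initial committed: {a=8, b=16, c=5, d=4}
Op 1: UPDATE a=15 (auto-commit; committed a=15)
Op 2: UPDATE a=13 (auto-commit; committed a=13)
Op 3: BEGIN: in_txn=True, pending={}
Op 4: UPDATE b=15 (pending; pending now {b=15})
Op 5: ROLLBACK: discarded pending ['b']; in_txn=False
Op 6: UPDATE e=26 (auto-commit; committed e=26)
Op 7: UPDATE c=22 (auto-commit; committed c=22)
Final committed: {a=13, b=16, c=22, d=4, e=26}

Answer: 13 16 22 4 26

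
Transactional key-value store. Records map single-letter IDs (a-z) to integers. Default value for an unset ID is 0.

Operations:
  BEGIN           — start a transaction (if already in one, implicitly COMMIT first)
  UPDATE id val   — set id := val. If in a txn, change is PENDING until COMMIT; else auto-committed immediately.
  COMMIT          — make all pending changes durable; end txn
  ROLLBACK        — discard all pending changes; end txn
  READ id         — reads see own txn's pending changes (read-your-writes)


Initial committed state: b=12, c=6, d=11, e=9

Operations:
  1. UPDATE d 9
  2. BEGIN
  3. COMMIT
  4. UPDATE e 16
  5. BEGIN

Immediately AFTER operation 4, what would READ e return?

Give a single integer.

Initial committed: {b=12, c=6, d=11, e=9}
Op 1: UPDATE d=9 (auto-commit; committed d=9)
Op 2: BEGIN: in_txn=True, pending={}
Op 3: COMMIT: merged [] into committed; committed now {b=12, c=6, d=9, e=9}
Op 4: UPDATE e=16 (auto-commit; committed e=16)
After op 4: visible(e) = 16 (pending={}, committed={b=12, c=6, d=9, e=16})

Answer: 16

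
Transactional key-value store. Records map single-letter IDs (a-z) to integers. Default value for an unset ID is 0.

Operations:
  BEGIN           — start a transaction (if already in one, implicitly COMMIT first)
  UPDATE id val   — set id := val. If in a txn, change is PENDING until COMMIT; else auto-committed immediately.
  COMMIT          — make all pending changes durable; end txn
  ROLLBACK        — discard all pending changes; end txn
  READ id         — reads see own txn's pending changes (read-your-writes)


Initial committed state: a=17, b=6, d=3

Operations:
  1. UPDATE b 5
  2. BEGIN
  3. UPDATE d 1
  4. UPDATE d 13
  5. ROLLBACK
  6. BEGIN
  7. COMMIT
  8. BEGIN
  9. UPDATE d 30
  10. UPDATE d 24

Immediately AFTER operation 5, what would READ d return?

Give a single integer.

Initial committed: {a=17, b=6, d=3}
Op 1: UPDATE b=5 (auto-commit; committed b=5)
Op 2: BEGIN: in_txn=True, pending={}
Op 3: UPDATE d=1 (pending; pending now {d=1})
Op 4: UPDATE d=13 (pending; pending now {d=13})
Op 5: ROLLBACK: discarded pending ['d']; in_txn=False
After op 5: visible(d) = 3 (pending={}, committed={a=17, b=5, d=3})

Answer: 3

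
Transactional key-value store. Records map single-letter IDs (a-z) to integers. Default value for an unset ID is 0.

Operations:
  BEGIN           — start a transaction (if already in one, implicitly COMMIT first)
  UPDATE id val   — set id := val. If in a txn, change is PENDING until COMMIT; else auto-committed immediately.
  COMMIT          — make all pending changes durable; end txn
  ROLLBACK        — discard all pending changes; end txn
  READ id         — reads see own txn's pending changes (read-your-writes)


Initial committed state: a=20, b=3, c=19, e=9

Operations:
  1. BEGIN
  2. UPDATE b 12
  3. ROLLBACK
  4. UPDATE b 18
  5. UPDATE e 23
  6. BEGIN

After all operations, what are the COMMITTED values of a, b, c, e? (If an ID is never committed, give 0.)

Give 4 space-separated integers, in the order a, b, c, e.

Initial committed: {a=20, b=3, c=19, e=9}
Op 1: BEGIN: in_txn=True, pending={}
Op 2: UPDATE b=12 (pending; pending now {b=12})
Op 3: ROLLBACK: discarded pending ['b']; in_txn=False
Op 4: UPDATE b=18 (auto-commit; committed b=18)
Op 5: UPDATE e=23 (auto-commit; committed e=23)
Op 6: BEGIN: in_txn=True, pending={}
Final committed: {a=20, b=18, c=19, e=23}

Answer: 20 18 19 23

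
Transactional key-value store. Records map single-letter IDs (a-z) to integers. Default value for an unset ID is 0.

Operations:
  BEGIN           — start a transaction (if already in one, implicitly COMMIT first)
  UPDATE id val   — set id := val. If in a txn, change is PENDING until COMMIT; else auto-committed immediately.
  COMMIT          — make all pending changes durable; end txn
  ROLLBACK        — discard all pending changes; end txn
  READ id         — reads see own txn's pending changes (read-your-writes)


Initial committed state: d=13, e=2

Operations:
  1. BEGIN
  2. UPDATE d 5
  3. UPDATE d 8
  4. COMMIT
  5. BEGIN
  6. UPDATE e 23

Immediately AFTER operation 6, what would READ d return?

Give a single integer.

Initial committed: {d=13, e=2}
Op 1: BEGIN: in_txn=True, pending={}
Op 2: UPDATE d=5 (pending; pending now {d=5})
Op 3: UPDATE d=8 (pending; pending now {d=8})
Op 4: COMMIT: merged ['d'] into committed; committed now {d=8, e=2}
Op 5: BEGIN: in_txn=True, pending={}
Op 6: UPDATE e=23 (pending; pending now {e=23})
After op 6: visible(d) = 8 (pending={e=23}, committed={d=8, e=2})

Answer: 8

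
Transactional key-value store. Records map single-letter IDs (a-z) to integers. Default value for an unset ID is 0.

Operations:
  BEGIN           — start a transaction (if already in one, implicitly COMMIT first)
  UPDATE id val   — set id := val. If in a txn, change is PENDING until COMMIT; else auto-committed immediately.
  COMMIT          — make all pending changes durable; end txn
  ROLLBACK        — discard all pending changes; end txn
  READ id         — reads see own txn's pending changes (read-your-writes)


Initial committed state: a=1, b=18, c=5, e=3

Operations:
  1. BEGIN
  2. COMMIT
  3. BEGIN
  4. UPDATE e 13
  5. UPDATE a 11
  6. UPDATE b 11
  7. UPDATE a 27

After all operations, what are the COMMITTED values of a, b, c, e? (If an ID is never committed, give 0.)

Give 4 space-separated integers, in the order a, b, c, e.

Answer: 1 18 5 3

Derivation:
Initial committed: {a=1, b=18, c=5, e=3}
Op 1: BEGIN: in_txn=True, pending={}
Op 2: COMMIT: merged [] into committed; committed now {a=1, b=18, c=5, e=3}
Op 3: BEGIN: in_txn=True, pending={}
Op 4: UPDATE e=13 (pending; pending now {e=13})
Op 5: UPDATE a=11 (pending; pending now {a=11, e=13})
Op 6: UPDATE b=11 (pending; pending now {a=11, b=11, e=13})
Op 7: UPDATE a=27 (pending; pending now {a=27, b=11, e=13})
Final committed: {a=1, b=18, c=5, e=3}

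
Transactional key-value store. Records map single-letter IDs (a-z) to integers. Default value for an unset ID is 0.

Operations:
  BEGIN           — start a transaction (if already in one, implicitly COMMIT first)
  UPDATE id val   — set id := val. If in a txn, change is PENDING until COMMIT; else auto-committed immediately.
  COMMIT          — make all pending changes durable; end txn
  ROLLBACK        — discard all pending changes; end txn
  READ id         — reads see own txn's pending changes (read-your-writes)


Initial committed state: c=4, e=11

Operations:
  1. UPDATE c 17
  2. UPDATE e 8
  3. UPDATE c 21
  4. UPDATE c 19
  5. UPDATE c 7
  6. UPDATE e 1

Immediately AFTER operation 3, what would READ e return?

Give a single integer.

Initial committed: {c=4, e=11}
Op 1: UPDATE c=17 (auto-commit; committed c=17)
Op 2: UPDATE e=8 (auto-commit; committed e=8)
Op 3: UPDATE c=21 (auto-commit; committed c=21)
After op 3: visible(e) = 8 (pending={}, committed={c=21, e=8})

Answer: 8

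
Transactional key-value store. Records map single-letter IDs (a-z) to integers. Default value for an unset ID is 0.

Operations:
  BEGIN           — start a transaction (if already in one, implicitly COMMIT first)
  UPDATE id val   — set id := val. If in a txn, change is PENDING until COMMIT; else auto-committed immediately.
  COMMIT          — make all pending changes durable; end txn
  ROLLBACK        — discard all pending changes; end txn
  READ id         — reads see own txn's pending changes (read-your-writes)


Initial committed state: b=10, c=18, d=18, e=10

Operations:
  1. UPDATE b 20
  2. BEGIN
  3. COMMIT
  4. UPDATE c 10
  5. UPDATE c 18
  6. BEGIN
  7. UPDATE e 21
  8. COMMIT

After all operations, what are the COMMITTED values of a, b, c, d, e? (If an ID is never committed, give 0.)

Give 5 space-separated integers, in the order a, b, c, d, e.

Initial committed: {b=10, c=18, d=18, e=10}
Op 1: UPDATE b=20 (auto-commit; committed b=20)
Op 2: BEGIN: in_txn=True, pending={}
Op 3: COMMIT: merged [] into committed; committed now {b=20, c=18, d=18, e=10}
Op 4: UPDATE c=10 (auto-commit; committed c=10)
Op 5: UPDATE c=18 (auto-commit; committed c=18)
Op 6: BEGIN: in_txn=True, pending={}
Op 7: UPDATE e=21 (pending; pending now {e=21})
Op 8: COMMIT: merged ['e'] into committed; committed now {b=20, c=18, d=18, e=21}
Final committed: {b=20, c=18, d=18, e=21}

Answer: 0 20 18 18 21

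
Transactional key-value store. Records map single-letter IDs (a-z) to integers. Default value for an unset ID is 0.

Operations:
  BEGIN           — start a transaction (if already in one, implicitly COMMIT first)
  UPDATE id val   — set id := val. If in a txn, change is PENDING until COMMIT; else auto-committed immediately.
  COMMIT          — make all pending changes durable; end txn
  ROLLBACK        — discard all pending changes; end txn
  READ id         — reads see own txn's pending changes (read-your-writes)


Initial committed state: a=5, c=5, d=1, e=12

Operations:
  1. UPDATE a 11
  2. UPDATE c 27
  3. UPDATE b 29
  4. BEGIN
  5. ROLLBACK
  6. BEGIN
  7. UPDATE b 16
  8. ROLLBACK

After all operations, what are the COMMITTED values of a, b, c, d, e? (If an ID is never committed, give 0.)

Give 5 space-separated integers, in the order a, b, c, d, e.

Answer: 11 29 27 1 12

Derivation:
Initial committed: {a=5, c=5, d=1, e=12}
Op 1: UPDATE a=11 (auto-commit; committed a=11)
Op 2: UPDATE c=27 (auto-commit; committed c=27)
Op 3: UPDATE b=29 (auto-commit; committed b=29)
Op 4: BEGIN: in_txn=True, pending={}
Op 5: ROLLBACK: discarded pending []; in_txn=False
Op 6: BEGIN: in_txn=True, pending={}
Op 7: UPDATE b=16 (pending; pending now {b=16})
Op 8: ROLLBACK: discarded pending ['b']; in_txn=False
Final committed: {a=11, b=29, c=27, d=1, e=12}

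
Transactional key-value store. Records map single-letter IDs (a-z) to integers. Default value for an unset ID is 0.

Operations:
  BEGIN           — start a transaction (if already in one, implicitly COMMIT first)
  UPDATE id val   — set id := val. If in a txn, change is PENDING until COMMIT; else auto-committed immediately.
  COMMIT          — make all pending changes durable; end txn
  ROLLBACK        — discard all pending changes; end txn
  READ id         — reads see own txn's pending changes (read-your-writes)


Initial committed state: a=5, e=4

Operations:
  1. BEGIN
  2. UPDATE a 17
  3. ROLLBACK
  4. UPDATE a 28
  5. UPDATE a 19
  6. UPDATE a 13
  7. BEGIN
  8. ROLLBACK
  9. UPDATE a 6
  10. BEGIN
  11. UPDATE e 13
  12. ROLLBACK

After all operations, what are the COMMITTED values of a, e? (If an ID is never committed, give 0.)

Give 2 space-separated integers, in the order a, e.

Answer: 6 4

Derivation:
Initial committed: {a=5, e=4}
Op 1: BEGIN: in_txn=True, pending={}
Op 2: UPDATE a=17 (pending; pending now {a=17})
Op 3: ROLLBACK: discarded pending ['a']; in_txn=False
Op 4: UPDATE a=28 (auto-commit; committed a=28)
Op 5: UPDATE a=19 (auto-commit; committed a=19)
Op 6: UPDATE a=13 (auto-commit; committed a=13)
Op 7: BEGIN: in_txn=True, pending={}
Op 8: ROLLBACK: discarded pending []; in_txn=False
Op 9: UPDATE a=6 (auto-commit; committed a=6)
Op 10: BEGIN: in_txn=True, pending={}
Op 11: UPDATE e=13 (pending; pending now {e=13})
Op 12: ROLLBACK: discarded pending ['e']; in_txn=False
Final committed: {a=6, e=4}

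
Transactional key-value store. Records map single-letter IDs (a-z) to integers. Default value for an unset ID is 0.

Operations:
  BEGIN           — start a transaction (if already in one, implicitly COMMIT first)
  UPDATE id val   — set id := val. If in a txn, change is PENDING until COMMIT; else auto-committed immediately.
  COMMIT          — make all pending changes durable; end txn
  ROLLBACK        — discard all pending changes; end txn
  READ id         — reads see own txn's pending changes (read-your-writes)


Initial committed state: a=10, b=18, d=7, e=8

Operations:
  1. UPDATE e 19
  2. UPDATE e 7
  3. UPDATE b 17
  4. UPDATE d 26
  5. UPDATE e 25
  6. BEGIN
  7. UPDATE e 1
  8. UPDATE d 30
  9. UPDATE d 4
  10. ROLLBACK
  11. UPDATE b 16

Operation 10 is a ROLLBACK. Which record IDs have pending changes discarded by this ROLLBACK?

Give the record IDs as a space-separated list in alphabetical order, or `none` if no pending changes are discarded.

Initial committed: {a=10, b=18, d=7, e=8}
Op 1: UPDATE e=19 (auto-commit; committed e=19)
Op 2: UPDATE e=7 (auto-commit; committed e=7)
Op 3: UPDATE b=17 (auto-commit; committed b=17)
Op 4: UPDATE d=26 (auto-commit; committed d=26)
Op 5: UPDATE e=25 (auto-commit; committed e=25)
Op 6: BEGIN: in_txn=True, pending={}
Op 7: UPDATE e=1 (pending; pending now {e=1})
Op 8: UPDATE d=30 (pending; pending now {d=30, e=1})
Op 9: UPDATE d=4 (pending; pending now {d=4, e=1})
Op 10: ROLLBACK: discarded pending ['d', 'e']; in_txn=False
Op 11: UPDATE b=16 (auto-commit; committed b=16)
ROLLBACK at op 10 discards: ['d', 'e']

Answer: d e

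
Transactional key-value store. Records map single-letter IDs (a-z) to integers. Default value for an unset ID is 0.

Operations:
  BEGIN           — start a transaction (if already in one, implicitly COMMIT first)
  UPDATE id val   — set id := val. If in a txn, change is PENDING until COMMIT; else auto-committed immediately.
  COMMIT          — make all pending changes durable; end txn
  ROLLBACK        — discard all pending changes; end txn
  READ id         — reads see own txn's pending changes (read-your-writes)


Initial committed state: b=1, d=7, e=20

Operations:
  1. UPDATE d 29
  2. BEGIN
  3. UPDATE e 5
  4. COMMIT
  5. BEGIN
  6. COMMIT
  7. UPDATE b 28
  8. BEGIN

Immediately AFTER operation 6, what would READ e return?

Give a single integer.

Initial committed: {b=1, d=7, e=20}
Op 1: UPDATE d=29 (auto-commit; committed d=29)
Op 2: BEGIN: in_txn=True, pending={}
Op 3: UPDATE e=5 (pending; pending now {e=5})
Op 4: COMMIT: merged ['e'] into committed; committed now {b=1, d=29, e=5}
Op 5: BEGIN: in_txn=True, pending={}
Op 6: COMMIT: merged [] into committed; committed now {b=1, d=29, e=5}
After op 6: visible(e) = 5 (pending={}, committed={b=1, d=29, e=5})

Answer: 5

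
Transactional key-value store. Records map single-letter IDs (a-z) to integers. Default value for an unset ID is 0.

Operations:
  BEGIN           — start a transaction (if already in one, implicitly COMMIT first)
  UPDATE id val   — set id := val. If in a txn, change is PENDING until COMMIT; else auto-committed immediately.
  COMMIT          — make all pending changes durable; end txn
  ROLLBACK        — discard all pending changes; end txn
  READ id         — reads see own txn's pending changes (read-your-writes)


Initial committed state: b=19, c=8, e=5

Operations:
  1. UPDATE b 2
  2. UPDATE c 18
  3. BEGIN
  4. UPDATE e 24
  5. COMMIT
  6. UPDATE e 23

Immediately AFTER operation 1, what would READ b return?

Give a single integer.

Initial committed: {b=19, c=8, e=5}
Op 1: UPDATE b=2 (auto-commit; committed b=2)
After op 1: visible(b) = 2 (pending={}, committed={b=2, c=8, e=5})

Answer: 2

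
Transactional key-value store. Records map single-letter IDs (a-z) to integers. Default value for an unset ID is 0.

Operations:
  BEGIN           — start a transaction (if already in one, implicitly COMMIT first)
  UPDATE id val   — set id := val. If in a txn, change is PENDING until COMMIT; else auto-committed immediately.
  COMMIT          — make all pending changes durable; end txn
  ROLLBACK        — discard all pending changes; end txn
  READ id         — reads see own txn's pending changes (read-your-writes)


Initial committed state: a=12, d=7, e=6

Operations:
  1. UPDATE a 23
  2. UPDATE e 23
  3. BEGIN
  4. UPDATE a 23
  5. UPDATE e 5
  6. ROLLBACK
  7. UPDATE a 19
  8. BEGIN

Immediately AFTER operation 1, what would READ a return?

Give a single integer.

Initial committed: {a=12, d=7, e=6}
Op 1: UPDATE a=23 (auto-commit; committed a=23)
After op 1: visible(a) = 23 (pending={}, committed={a=23, d=7, e=6})

Answer: 23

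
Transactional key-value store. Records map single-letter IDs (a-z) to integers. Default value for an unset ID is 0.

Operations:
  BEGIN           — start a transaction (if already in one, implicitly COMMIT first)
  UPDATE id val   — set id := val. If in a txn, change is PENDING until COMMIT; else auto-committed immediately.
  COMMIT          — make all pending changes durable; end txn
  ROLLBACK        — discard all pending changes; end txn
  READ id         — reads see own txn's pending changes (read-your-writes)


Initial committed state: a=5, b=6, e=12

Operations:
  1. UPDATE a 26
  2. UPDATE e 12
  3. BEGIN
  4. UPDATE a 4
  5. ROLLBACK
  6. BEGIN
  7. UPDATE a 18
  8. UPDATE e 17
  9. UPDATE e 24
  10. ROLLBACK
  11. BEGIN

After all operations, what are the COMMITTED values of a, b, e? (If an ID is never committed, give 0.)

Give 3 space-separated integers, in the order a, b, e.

Initial committed: {a=5, b=6, e=12}
Op 1: UPDATE a=26 (auto-commit; committed a=26)
Op 2: UPDATE e=12 (auto-commit; committed e=12)
Op 3: BEGIN: in_txn=True, pending={}
Op 4: UPDATE a=4 (pending; pending now {a=4})
Op 5: ROLLBACK: discarded pending ['a']; in_txn=False
Op 6: BEGIN: in_txn=True, pending={}
Op 7: UPDATE a=18 (pending; pending now {a=18})
Op 8: UPDATE e=17 (pending; pending now {a=18, e=17})
Op 9: UPDATE e=24 (pending; pending now {a=18, e=24})
Op 10: ROLLBACK: discarded pending ['a', 'e']; in_txn=False
Op 11: BEGIN: in_txn=True, pending={}
Final committed: {a=26, b=6, e=12}

Answer: 26 6 12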